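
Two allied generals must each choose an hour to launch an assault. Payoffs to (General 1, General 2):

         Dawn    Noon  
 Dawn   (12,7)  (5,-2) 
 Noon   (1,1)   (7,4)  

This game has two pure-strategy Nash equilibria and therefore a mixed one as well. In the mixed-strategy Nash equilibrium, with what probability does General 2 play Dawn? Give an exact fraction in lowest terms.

2/13

General 2's mix q on Dawn must make General 1 indifferent between Dawn and Noon.
General 1's payoff from Dawn: 12q + 5(1−q). From Noon: 1q + 7(1−q).
Set equal: 11q = 2(1−q) → q = 2/13.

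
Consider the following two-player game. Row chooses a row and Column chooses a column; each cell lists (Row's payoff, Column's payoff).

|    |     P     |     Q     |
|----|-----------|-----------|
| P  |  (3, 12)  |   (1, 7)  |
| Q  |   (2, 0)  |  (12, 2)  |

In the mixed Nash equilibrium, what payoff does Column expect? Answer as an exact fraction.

24/7

Row mixes with probability p on P, chosen so Column is indifferent: 12p + 0(1−p) = 7p + 2(1−p) gives p = 2/7.
Column's expected payoff is 12·2/7 + 0·5/7 = 24/7.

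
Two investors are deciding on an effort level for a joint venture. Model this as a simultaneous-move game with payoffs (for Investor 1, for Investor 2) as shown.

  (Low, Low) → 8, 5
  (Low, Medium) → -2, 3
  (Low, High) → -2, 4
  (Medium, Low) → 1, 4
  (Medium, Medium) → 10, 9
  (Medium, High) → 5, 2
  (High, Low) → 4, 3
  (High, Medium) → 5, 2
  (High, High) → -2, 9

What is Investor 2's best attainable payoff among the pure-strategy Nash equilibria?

Both Low is a pure NE (Investor 1: 8 ≥ 4; Investor 2: 5 ≥ 4). Investor 2 gets 5.
Both Medium is a pure NE (Investor 1: 10 ≥ 5; Investor 2: 9 ≥ 4). Investor 2 gets 9.
Every other cell has a profitable deviation for at least one player. Highest of {5, 9} is 9.

9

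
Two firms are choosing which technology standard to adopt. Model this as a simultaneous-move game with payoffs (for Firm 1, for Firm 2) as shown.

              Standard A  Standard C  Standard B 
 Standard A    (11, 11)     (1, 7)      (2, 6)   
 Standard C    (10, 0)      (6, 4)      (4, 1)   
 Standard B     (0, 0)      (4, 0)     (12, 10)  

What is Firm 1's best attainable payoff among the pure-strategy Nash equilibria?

12

Both Standard A is a pure NE (Firm 1: 11 ≥ 10; Firm 2: 11 ≥ 7). Firm 1 gets 11.
Both Standard C is a pure NE (Firm 1: 6 ≥ 4; Firm 2: 4 ≥ 1). Firm 1 gets 6.
Both Standard B is a pure NE (Firm 1: 12 ≥ 4; Firm 2: 10 ≥ 0). Firm 1 gets 12.
Every other cell has a profitable deviation for at least one player. Highest of {11, 6, 12} is 12.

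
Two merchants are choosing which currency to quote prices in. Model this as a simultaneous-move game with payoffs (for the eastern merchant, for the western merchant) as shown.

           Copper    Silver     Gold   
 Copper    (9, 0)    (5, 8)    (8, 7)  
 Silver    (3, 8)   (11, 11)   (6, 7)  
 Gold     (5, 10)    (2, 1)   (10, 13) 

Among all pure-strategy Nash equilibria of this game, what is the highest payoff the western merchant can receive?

Both Silver is a pure NE (the eastern merchant: 11 ≥ 5; the western merchant: 11 ≥ 8). The western merchant gets 11.
Both Gold is a pure NE (the eastern merchant: 10 ≥ 8; the western merchant: 13 ≥ 10). The western merchant gets 13.
Every other cell has a profitable deviation for at least one player. Highest of {11, 13} is 13.

13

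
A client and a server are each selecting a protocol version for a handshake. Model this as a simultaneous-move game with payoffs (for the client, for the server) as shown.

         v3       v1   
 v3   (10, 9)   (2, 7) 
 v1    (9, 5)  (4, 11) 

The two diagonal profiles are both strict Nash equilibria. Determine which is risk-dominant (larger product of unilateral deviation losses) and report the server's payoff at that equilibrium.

At both v3: the client loses 10 − 9 = 1 by deviating; the server loses 9 − 7 = 2. Product = 1·2 = 2.
At both v1: the client loses 4 − 2 = 2 by deviating; the server loses 11 − 5 = 6. Product = 2·6 = 12.
12 > 2, so both v1 is risk-dominant. The server's payoff there is 11.

11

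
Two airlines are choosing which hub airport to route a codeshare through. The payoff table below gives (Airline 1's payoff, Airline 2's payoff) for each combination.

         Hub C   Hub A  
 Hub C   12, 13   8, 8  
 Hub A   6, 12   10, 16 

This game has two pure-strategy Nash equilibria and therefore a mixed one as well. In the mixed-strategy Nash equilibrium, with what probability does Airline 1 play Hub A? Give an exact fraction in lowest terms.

5/9

Airline 1's mix p on Hub C must make Airline 2 indifferent between Hub C and Hub A.
Airline 2's payoff from Hub C: 13p + 12(1−p). From Hub A: 8p + 16(1−p).
Set equal: 5p = 4(1−p) → p = 4/9.
Probability on Hub A is 1 − 4/9 = 5/9.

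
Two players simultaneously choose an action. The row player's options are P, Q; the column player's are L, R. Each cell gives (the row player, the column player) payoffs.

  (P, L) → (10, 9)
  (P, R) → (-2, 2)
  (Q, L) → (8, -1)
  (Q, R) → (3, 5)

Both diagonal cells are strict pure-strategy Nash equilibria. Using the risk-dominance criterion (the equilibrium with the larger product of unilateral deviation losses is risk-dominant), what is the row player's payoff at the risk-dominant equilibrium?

At (P, L): the row player loses 10 − 8 = 2 by deviating; the column player loses 9 − 2 = 7. Product = 2·7 = 14.
At (Q, R): the row player loses 3 − (-2) = 5 by deviating; the column player loses 5 − (-1) = 6. Product = 5·6 = 30.
30 > 14, so (Q, R) is risk-dominant. The row player's payoff there is 3.

3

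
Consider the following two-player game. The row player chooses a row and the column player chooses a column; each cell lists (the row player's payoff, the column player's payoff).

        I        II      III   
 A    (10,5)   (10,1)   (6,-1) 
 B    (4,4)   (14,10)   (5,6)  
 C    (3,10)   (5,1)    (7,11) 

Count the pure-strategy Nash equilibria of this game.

3

(A, I): the row player gets 10 (best alternative 4); the column player gets 5 (best alternative 1). Neither deviates — NE.
(B, II): the row player gets 14 (best alternative 10); the column player gets 10 (best alternative 6). Neither deviates — NE.
(C, III): the row player gets 7 (best alternative 6); the column player gets 11 (best alternative 10). Neither deviates — NE.
(C, II) is not a NE: the row player would switch to B (14 > 5).
No other cell survives both best-response checks, so there are 3 pure NE.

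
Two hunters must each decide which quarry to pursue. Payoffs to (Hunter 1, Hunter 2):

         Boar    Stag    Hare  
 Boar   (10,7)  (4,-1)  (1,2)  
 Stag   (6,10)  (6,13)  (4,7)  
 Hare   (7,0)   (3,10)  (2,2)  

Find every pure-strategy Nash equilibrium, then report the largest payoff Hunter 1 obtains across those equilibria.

Both Boar is a pure NE (Hunter 1: 10 ≥ 7; Hunter 2: 7 ≥ 2). Hunter 1 gets 10.
Both Stag is a pure NE (Hunter 1: 6 ≥ 4; Hunter 2: 13 ≥ 10). Hunter 1 gets 6.
Every other cell has a profitable deviation for at least one player. Highest of {10, 6} is 10.

10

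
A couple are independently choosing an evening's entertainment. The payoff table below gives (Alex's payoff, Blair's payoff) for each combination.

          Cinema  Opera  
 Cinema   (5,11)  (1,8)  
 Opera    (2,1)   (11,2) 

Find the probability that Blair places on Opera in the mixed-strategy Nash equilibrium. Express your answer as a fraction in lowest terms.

Blair's mix q on Cinema must make Alex indifferent between Cinema and Opera.
Alex's payoff from Cinema: 5q + 1(1−q). From Opera: 2q + 11(1−q).
Set equal: 3q = 10(1−q) → q = 10/13.
Probability on Opera is 1 − 10/13 = 3/13.

3/13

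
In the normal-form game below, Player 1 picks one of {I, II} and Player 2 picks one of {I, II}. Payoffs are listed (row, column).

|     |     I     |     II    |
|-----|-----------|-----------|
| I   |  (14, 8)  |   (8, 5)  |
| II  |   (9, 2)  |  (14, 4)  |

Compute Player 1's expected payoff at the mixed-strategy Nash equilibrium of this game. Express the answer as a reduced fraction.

Player 2 mixes with probability q on I, chosen so Player 1 is indifferent: 14q + 8(1−q) = 9q + 14(1−q) gives q = 6/11.
Player 1's expected payoff (from either row, since indifferent) is 14·6/11 + 8·5/11 = 124/11.

124/11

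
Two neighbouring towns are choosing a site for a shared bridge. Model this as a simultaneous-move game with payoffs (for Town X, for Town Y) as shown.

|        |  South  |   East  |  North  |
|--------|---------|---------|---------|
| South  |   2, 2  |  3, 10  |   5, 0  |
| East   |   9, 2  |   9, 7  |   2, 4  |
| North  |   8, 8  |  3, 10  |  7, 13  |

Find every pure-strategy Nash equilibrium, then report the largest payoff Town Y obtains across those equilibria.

Both East is a pure NE (Town X: 9 ≥ 3; Town Y: 7 ≥ 4). Town Y gets 7.
Both North is a pure NE (Town X: 7 ≥ 5; Town Y: 13 ≥ 10). Town Y gets 13.
Every other cell has a profitable deviation for at least one player. Highest of {7, 13} is 13.

13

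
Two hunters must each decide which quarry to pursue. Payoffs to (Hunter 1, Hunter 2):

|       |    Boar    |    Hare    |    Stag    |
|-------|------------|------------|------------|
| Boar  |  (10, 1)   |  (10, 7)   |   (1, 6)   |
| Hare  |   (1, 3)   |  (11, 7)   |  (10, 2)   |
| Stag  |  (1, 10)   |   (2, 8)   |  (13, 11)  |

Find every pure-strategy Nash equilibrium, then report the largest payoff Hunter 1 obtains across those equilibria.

13

Both Hare is a pure NE (Hunter 1: 11 ≥ 10; Hunter 2: 7 ≥ 3). Hunter 1 gets 11.
Both Stag is a pure NE (Hunter 1: 13 ≥ 10; Hunter 2: 11 ≥ 10). Hunter 1 gets 13.
Every other cell has a profitable deviation for at least one player. Highest of {11, 13} is 13.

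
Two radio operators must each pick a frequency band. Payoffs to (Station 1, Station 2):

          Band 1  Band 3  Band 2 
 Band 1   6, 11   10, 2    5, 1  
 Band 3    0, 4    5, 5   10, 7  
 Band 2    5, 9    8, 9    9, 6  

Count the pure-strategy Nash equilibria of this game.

2

Both Band 1: Station 1 gets 6 (best alternative 5); Station 2 gets 11 (best alternative 2). Neither deviates — NE.
(Band 3, Band 2): Station 1 gets 10 (best alternative 9); Station 2 gets 7 (best alternative 5). Neither deviates — NE.
Both Band 3 is not a NE: Station 1 would switch to Band 1 (10 > 5).
No other cell survives both best-response checks, so there are 2 pure NE.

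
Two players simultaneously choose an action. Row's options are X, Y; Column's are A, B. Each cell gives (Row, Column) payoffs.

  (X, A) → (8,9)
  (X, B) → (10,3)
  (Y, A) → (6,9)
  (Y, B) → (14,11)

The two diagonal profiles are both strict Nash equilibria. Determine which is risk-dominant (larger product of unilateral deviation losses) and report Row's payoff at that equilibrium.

8

At (X, A): Row loses 8 − 6 = 2 by deviating; Column loses 9 − 3 = 6. Product = 2·6 = 12.
At (Y, B): Row loses 14 − 10 = 4 by deviating; Column loses 11 − 9 = 2. Product = 4·2 = 8.
12 > 8, so (X, A) is risk-dominant. Row's payoff there is 8.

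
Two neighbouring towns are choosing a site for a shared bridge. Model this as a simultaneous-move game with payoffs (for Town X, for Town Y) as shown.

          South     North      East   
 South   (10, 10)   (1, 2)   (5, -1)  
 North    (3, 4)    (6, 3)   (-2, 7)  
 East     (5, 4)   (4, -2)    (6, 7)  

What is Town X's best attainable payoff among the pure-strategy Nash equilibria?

Both South is a pure NE (Town X: 10 ≥ 5; Town Y: 10 ≥ 2). Town X gets 10.
Both East is a pure NE (Town X: 6 ≥ 5; Town Y: 7 ≥ 4). Town X gets 6.
Every other cell has a profitable deviation for at least one player. Highest of {10, 6} is 10.

10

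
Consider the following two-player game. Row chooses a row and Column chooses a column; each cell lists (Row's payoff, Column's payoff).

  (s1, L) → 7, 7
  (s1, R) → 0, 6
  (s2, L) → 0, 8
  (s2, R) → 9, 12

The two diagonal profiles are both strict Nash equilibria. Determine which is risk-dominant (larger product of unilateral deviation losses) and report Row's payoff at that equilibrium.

At (s1, L): Row loses 7 − 0 = 7 by deviating; Column loses 7 − 6 = 1. Product = 7·1 = 7.
At (s2, R): Row loses 9 − 0 = 9 by deviating; Column loses 12 − 8 = 4. Product = 9·4 = 36.
36 > 7, so (s2, R) is risk-dominant. Row's payoff there is 9.

9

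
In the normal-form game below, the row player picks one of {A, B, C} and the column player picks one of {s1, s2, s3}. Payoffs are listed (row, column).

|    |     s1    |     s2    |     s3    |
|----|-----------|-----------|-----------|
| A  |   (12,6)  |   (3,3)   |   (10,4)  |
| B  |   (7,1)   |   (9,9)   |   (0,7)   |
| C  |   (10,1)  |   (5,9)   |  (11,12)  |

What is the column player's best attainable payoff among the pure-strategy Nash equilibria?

12

(A, s1) is a pure NE (the row player: 12 ≥ 10; the column player: 6 ≥ 4). The column player gets 6.
(B, s2) is a pure NE (the row player: 9 ≥ 5; the column player: 9 ≥ 7). The column player gets 9.
(C, s3) is a pure NE (the row player: 11 ≥ 10; the column player: 12 ≥ 9). The column player gets 12.
Every other cell has a profitable deviation for at least one player. Highest of {6, 9, 12} is 12.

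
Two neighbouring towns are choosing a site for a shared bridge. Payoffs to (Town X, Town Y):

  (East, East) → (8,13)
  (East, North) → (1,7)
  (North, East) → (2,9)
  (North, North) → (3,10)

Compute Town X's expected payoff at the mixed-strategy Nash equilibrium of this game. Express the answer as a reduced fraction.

11/4

Town Y mixes with probability q on East, chosen so Town X is indifferent: 8q + 1(1−q) = 2q + 3(1−q) gives q = 1/4.
Town X's expected payoff (from either row, since indifferent) is 8·1/4 + 1·3/4 = 11/4.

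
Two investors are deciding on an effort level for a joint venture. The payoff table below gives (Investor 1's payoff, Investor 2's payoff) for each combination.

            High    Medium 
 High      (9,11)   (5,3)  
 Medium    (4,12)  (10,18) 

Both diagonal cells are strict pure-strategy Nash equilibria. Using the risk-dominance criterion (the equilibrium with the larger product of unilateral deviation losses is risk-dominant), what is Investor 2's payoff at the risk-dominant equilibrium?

11

At both High: Investor 1 loses 9 − 4 = 5 by deviating; Investor 2 loses 11 − 3 = 8. Product = 5·8 = 40.
At both Medium: Investor 1 loses 10 − 5 = 5 by deviating; Investor 2 loses 18 − 12 = 6. Product = 5·6 = 30.
40 > 30, so both High is risk-dominant. Investor 2's payoff there is 11.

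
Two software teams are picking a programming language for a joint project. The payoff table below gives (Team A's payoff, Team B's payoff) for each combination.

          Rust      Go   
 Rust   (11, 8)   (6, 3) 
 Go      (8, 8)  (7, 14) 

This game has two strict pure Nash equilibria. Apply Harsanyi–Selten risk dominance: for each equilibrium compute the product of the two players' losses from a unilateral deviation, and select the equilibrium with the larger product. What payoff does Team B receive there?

At both Rust: Team A loses 11 − 8 = 3 by deviating; Team B loses 8 − 3 = 5. Product = 3·5 = 15.
At both Go: Team A loses 7 − 6 = 1 by deviating; Team B loses 14 − 8 = 6. Product = 1·6 = 6.
15 > 6, so both Rust is risk-dominant. Team B's payoff there is 8.

8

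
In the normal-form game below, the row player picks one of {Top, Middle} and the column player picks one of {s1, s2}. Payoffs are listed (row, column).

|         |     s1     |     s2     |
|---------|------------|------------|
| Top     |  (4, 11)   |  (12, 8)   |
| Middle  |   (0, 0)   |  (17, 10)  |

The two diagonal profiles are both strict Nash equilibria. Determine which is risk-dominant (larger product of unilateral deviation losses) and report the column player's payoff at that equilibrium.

At (Top, s1): the row player loses 4 − 0 = 4 by deviating; the column player loses 11 − 8 = 3. Product = 4·3 = 12.
At (Middle, s2): the row player loses 17 − 12 = 5 by deviating; the column player loses 10 − 0 = 10. Product = 5·10 = 50.
50 > 12, so (Middle, s2) is risk-dominant. The column player's payoff there is 10.

10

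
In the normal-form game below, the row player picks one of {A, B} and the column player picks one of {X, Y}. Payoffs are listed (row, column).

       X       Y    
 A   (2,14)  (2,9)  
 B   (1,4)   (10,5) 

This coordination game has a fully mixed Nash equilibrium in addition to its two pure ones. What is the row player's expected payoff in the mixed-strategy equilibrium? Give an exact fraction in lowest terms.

The column player mixes with probability q on X, chosen so the row player is indifferent: 2q + 2(1−q) = 1q + 10(1−q) gives q = 8/9.
The row player's expected payoff (from either row, since indifferent) is 2·8/9 + 2·1/9 = 2.

2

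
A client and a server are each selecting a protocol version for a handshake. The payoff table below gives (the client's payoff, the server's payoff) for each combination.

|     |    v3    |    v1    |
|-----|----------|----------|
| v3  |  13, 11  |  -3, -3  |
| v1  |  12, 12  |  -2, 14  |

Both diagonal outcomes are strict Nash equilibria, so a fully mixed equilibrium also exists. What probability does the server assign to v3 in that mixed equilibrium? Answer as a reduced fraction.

The server's mix q on v3 must make the client indifferent between v3 and v1.
The client's payoff from v3: 13q + (-3)(1−q). From v1: 12q + (-2)(1−q).
Set equal: 1q = 1(1−q) → q = 1/2.

1/2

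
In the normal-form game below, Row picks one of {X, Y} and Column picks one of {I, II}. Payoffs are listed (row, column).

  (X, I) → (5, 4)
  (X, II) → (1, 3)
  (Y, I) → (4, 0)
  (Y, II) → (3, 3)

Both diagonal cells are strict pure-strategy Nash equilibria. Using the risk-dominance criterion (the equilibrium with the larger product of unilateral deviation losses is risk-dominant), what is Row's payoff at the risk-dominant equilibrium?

3

At (X, I): Row loses 5 − 4 = 1 by deviating; Column loses 4 − 3 = 1. Product = 1·1 = 1.
At (Y, II): Row loses 3 − 1 = 2 by deviating; Column loses 3 − 0 = 3. Product = 2·3 = 6.
6 > 1, so (Y, II) is risk-dominant. Row's payoff there is 3.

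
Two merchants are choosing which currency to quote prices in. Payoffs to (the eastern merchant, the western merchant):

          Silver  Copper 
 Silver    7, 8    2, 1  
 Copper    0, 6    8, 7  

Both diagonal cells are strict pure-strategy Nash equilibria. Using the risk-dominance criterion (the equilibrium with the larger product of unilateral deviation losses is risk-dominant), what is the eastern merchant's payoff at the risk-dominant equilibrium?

At both Silver: the eastern merchant loses 7 − 0 = 7 by deviating; the western merchant loses 8 − 1 = 7. Product = 7·7 = 49.
At both Copper: the eastern merchant loses 8 − 2 = 6 by deviating; the western merchant loses 7 − 6 = 1. Product = 6·1 = 6.
49 > 6, so both Silver is risk-dominant. The eastern merchant's payoff there is 7.

7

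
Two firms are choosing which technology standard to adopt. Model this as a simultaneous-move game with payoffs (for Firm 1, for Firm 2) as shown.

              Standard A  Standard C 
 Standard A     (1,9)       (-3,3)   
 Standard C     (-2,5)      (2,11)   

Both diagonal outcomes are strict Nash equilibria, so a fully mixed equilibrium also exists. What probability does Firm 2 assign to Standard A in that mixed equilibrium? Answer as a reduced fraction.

Firm 2's mix q on Standard A must make Firm 1 indifferent between Standard A and Standard C.
Firm 1's payoff from Standard A: 1q + (-3)(1−q). From Standard C: (-2)q + 2(1−q).
Set equal: 3q = 5(1−q) → q = 5/8.

5/8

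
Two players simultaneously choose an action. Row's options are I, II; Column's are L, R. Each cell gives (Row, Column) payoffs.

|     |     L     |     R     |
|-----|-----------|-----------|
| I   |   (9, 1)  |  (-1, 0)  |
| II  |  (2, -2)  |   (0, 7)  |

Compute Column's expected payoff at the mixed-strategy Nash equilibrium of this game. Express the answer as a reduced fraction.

Row mixes with probability p on I, chosen so Column is indifferent: 1p + (-2)(1−p) = 0p + 7(1−p) gives p = 9/10.
Column's expected payoff is 1·9/10 + (-2)·1/10 = 7/10.

7/10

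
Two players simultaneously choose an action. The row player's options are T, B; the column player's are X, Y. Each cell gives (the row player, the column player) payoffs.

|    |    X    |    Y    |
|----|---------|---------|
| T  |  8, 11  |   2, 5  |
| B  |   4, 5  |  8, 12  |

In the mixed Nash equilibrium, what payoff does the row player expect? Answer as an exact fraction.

The column player mixes with probability q on X, chosen so the row player is indifferent: 8q + 2(1−q) = 4q + 8(1−q) gives q = 3/5.
The row player's expected payoff (from either row, since indifferent) is 8·3/5 + 2·2/5 = 28/5.

28/5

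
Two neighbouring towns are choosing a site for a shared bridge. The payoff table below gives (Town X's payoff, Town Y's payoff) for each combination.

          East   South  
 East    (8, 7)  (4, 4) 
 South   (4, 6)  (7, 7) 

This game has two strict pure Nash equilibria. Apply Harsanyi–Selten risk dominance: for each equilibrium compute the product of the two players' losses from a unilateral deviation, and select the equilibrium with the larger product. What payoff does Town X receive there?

8

At both East: Town X loses 8 − 4 = 4 by deviating; Town Y loses 7 − 4 = 3. Product = 4·3 = 12.
At both South: Town X loses 7 − 4 = 3 by deviating; Town Y loses 7 − 6 = 1. Product = 3·1 = 3.
12 > 3, so both East is risk-dominant. Town X's payoff there is 8.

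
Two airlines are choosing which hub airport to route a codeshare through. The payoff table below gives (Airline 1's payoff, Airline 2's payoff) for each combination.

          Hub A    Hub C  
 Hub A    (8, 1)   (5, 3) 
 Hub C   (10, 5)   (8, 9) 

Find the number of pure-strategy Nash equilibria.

1

Both Hub C: Airline 1 gets 8 (best alternative 5); Airline 2 gets 9 (best alternative 5). Neither deviates — NE.
Both Hub A is not a NE: Airline 1 would switch to Hub C (10 > 8).
No other cell survives both best-response checks, so there is 1 pure NE.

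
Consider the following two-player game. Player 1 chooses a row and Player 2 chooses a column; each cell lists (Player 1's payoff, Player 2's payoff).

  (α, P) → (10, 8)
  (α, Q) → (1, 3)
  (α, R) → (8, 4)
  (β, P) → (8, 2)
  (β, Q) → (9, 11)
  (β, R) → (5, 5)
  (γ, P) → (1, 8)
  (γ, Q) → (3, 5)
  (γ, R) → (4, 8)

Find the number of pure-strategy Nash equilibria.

2

(α, P): Player 1 gets 10 (best alternative 8); Player 2 gets 8 (best alternative 4). Neither deviates — NE.
(β, Q): Player 1 gets 9 (best alternative 3); Player 2 gets 11 (best alternative 5). Neither deviates — NE.
(γ, R) is not a NE: Player 1 would switch to α (8 > 4).
No other cell survives both best-response checks, so there are 2 pure NE.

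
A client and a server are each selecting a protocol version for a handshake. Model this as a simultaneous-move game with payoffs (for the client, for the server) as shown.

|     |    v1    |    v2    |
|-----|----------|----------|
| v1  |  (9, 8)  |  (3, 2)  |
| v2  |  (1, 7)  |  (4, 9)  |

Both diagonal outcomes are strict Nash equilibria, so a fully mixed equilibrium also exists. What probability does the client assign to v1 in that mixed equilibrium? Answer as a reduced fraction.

The client's mix p on v1 must make the server indifferent between v1 and v2.
The server's payoff from v1: 8p + 7(1−p). From v2: 2p + 9(1−p).
Set equal: 6p = 2(1−p) → p = 2/8 = 1/4.

1/4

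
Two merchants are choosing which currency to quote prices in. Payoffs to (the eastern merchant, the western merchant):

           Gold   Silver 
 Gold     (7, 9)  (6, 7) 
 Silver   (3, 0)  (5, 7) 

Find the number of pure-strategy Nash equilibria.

1

Both Gold: the eastern merchant gets 7 (best alternative 3); the western merchant gets 9 (best alternative 7). Neither deviates — NE.
Both Silver is not a NE: the eastern merchant would switch to Gold (6 > 5).
No other cell survives both best-response checks, so there is 1 pure NE.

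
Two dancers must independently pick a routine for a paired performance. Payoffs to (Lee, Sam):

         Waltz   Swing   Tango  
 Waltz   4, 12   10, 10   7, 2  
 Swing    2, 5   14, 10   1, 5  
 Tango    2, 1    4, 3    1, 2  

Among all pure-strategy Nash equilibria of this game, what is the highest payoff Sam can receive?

12

Both Waltz is a pure NE (Lee: 4 ≥ 2; Sam: 12 ≥ 10). Sam gets 12.
Both Swing is a pure NE (Lee: 14 ≥ 10; Sam: 10 ≥ 5). Sam gets 10.
Every other cell has a profitable deviation for at least one player. Highest of {12, 10} is 12.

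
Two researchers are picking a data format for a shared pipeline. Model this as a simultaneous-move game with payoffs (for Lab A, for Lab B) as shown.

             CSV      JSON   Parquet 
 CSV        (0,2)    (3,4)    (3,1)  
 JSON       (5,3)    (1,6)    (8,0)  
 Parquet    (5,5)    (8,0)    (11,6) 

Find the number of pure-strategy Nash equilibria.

Both Parquet: Lab A gets 11 (best alternative 8); Lab B gets 6 (best alternative 5). Neither deviates — NE.
Both CSV is not a NE: Lab A would switch to JSON (5 > 0).
No other cell survives both best-response checks, so there is 1 pure NE.

1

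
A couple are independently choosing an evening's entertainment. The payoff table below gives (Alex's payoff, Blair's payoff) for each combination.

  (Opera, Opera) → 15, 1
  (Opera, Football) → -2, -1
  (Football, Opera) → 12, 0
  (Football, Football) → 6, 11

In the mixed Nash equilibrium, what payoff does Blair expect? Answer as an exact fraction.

Alex mixes with probability p on Opera, chosen so Blair is indifferent: 1p + 0(1−p) = (-1)p + 11(1−p) gives p = 11/13.
Blair's expected payoff is 1·11/13 + 0·2/13 = 11/13.

11/13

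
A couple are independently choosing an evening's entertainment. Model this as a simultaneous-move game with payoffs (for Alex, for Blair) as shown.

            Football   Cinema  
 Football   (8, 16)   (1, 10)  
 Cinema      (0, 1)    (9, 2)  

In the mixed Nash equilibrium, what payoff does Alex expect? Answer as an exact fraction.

9/2

Blair mixes with probability q on Football, chosen so Alex is indifferent: 8q + 1(1−q) = 0q + 9(1−q) gives q = 1/2.
Alex's expected payoff (from either row, since indifferent) is 8·1/2 + 1·1/2 = 9/2.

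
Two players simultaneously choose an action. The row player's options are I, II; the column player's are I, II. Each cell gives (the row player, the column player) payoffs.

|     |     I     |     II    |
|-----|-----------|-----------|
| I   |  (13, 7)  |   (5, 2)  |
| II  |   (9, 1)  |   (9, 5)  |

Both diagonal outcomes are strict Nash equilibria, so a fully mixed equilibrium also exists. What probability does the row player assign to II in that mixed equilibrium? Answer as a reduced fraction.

The row player's mix p on I must make the column player indifferent between I and II.
The column player's payoff from I: 7p + 1(1−p). From II: 2p + 5(1−p).
Set equal: 5p = 4(1−p) → p = 4/9.
Probability on II is 1 − 4/9 = 5/9.

5/9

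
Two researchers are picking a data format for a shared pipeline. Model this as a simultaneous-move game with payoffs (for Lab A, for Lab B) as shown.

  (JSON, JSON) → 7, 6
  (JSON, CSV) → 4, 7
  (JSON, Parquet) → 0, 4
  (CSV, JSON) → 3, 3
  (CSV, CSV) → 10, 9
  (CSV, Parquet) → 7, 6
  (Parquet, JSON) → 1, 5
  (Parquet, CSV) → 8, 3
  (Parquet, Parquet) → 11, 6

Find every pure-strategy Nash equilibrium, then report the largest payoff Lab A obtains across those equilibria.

11

Both CSV is a pure NE (Lab A: 10 ≥ 8; Lab B: 9 ≥ 6). Lab A gets 10.
Both Parquet is a pure NE (Lab A: 11 ≥ 7; Lab B: 6 ≥ 5). Lab A gets 11.
Every other cell has a profitable deviation for at least one player. Highest of {10, 11} is 11.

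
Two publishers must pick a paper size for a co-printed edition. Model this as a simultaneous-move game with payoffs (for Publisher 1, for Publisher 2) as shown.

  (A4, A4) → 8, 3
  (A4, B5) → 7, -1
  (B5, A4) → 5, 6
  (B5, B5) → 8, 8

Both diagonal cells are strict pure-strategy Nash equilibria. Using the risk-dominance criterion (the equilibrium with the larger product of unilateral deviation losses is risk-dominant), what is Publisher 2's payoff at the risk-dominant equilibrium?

3

At both A4: Publisher 1 loses 8 − 5 = 3 by deviating; Publisher 2 loses 3 − (-1) = 4. Product = 3·4 = 12.
At both B5: Publisher 1 loses 8 − 7 = 1 by deviating; Publisher 2 loses 8 − 6 = 2. Product = 1·2 = 2.
12 > 2, so both A4 is risk-dominant. Publisher 2's payoff there is 3.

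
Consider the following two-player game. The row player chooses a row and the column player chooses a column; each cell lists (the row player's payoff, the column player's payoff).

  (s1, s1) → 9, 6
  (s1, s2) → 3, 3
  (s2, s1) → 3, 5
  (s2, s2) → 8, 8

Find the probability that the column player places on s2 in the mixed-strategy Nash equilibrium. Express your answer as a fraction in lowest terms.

The column player's mix q on s1 must make the row player indifferent between s1 and s2.
The row player's payoff from s1: 9q + 3(1−q). From s2: 3q + 8(1−q).
Set equal: 6q = 5(1−q) → q = 5/11.
Probability on s2 is 1 − 5/11 = 6/11.

6/11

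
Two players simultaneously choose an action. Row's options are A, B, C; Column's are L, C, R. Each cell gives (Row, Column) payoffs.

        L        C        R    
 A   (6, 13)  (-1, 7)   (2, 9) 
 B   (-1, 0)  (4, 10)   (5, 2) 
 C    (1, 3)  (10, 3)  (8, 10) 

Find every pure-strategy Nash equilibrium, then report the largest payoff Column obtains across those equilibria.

(A, L) is a pure NE (Row: 6 ≥ 1; Column: 13 ≥ 9). Column gets 13.
(C, R) is a pure NE (Row: 8 ≥ 5; Column: 10 ≥ 3). Column gets 10.
Every other cell has a profitable deviation for at least one player. Highest of {13, 10} is 13.

13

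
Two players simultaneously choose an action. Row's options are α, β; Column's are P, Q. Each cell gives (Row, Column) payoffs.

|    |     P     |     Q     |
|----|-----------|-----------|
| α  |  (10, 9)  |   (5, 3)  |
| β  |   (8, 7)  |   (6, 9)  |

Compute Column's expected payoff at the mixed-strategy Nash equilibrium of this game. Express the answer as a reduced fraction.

Row mixes with probability p on α, chosen so Column is indifferent: 9p + 7(1−p) = 3p + 9(1−p) gives p = 1/4.
Column's expected payoff is 9·1/4 + 7·3/4 = 15/2.

15/2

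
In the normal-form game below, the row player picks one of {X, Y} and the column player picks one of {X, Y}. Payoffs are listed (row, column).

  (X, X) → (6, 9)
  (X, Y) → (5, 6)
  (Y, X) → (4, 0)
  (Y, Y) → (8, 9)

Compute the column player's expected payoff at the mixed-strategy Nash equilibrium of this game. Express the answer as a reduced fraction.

The row player mixes with probability p on X, chosen so the column player is indifferent: 9p + 0(1−p) = 6p + 9(1−p) gives p = 3/4.
The column player's expected payoff is 9·3/4 + 0·1/4 = 27/4.

27/4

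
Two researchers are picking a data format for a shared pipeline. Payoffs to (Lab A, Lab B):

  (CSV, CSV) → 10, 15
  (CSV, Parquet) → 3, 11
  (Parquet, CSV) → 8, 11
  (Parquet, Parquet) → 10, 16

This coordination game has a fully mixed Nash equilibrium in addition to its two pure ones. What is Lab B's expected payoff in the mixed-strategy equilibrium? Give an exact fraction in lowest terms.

Lab A mixes with probability p on CSV, chosen so Lab B is indifferent: 15p + 11(1−p) = 11p + 16(1−p) gives p = 5/9.
Lab B's expected payoff is 15·5/9 + 11·4/9 = 119/9.

119/9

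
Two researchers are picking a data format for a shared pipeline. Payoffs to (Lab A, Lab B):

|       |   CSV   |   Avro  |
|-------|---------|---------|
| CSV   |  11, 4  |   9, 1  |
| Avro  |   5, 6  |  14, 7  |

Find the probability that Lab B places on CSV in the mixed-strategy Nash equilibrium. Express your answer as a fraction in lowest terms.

Lab B's mix q on CSV must make Lab A indifferent between CSV and Avro.
Lab A's payoff from CSV: 11q + 9(1−q). From Avro: 5q + 14(1−q).
Set equal: 6q = 5(1−q) → q = 5/11.

5/11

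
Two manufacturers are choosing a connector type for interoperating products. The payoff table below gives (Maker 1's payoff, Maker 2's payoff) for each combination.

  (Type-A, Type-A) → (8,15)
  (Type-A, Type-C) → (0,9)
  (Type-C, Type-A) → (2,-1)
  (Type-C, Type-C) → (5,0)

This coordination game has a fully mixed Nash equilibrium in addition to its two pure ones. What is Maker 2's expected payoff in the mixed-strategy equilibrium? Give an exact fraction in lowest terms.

9/7

Maker 1 mixes with probability p on Type-A, chosen so Maker 2 is indifferent: 15p + (-1)(1−p) = 9p + 0(1−p) gives p = 1/7.
Maker 2's expected payoff is 15·1/7 + (-1)·6/7 = 9/7.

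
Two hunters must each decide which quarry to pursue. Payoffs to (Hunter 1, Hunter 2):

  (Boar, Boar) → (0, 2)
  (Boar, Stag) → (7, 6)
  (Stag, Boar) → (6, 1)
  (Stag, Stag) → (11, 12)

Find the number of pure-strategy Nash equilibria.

Both Stag: Hunter 1 gets 11 (best alternative 7); Hunter 2 gets 12 (best alternative 1). Neither deviates — NE.
Both Boar is not a NE: Hunter 1 would switch to Stag (6 > 0).
No other cell survives both best-response checks, so there is 1 pure NE.

1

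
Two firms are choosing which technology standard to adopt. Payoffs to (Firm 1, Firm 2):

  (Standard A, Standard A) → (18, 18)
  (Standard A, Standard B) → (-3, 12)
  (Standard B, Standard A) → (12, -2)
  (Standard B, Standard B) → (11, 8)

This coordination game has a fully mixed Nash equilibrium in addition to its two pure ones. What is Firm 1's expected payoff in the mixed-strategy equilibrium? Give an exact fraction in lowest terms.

Firm 2 mixes with probability q on Standard A, chosen so Firm 1 is indifferent: 18q + (-3)(1−q) = 12q + 11(1−q) gives q = 7/10.
Firm 1's expected payoff (from either row, since indifferent) is 18·7/10 + (-3)·3/10 = 117/10.

117/10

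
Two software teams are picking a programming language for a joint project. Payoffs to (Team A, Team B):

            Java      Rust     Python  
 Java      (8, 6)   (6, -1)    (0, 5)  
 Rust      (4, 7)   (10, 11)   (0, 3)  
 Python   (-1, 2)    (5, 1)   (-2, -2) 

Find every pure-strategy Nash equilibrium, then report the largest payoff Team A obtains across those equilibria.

Both Java is a pure NE (Team A: 8 ≥ 4; Team B: 6 ≥ 5). Team A gets 8.
Both Rust is a pure NE (Team A: 10 ≥ 6; Team B: 11 ≥ 7). Team A gets 10.
Every other cell has a profitable deviation for at least one player. Highest of {8, 10} is 10.

10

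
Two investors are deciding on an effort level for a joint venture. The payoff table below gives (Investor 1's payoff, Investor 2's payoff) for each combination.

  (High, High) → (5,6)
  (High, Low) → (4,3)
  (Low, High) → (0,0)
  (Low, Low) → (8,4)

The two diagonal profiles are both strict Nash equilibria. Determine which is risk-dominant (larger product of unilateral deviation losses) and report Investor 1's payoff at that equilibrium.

8

At both High: Investor 1 loses 5 − 0 = 5 by deviating; Investor 2 loses 6 − 3 = 3. Product = 5·3 = 15.
At both Low: Investor 1 loses 8 − 4 = 4 by deviating; Investor 2 loses 4 − 0 = 4. Product = 4·4 = 16.
16 > 15, so both Low is risk-dominant. Investor 1's payoff there is 8.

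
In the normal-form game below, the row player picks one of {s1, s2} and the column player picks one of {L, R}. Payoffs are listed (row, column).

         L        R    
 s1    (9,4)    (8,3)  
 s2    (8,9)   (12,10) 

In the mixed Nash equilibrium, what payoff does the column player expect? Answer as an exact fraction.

13/2

The row player mixes with probability p on s1, chosen so the column player is indifferent: 4p + 9(1−p) = 3p + 10(1−p) gives p = 1/2.
The column player's expected payoff is 4·1/2 + 9·1/2 = 13/2.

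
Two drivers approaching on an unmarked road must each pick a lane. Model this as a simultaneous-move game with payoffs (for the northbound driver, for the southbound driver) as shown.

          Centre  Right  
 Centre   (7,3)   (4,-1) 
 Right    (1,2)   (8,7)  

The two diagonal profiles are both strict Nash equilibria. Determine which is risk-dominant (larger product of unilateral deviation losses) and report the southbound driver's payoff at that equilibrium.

At both Centre: the northbound driver loses 7 − 1 = 6 by deviating; the southbound driver loses 3 − (-1) = 4. Product = 6·4 = 24.
At both Right: the northbound driver loses 8 − 4 = 4 by deviating; the southbound driver loses 7 − 2 = 5. Product = 4·5 = 20.
24 > 20, so both Centre is risk-dominant. The southbound driver's payoff there is 3.

3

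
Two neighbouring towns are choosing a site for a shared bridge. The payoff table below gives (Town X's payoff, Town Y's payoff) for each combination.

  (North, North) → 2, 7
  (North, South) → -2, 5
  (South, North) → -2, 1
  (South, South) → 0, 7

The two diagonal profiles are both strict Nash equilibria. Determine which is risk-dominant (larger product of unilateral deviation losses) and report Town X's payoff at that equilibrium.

0

At both North: Town X loses 2 − (-2) = 4 by deviating; Town Y loses 7 − 5 = 2. Product = 4·2 = 8.
At both South: Town X loses 0 − (-2) = 2 by deviating; Town Y loses 7 − 1 = 6. Product = 2·6 = 12.
12 > 8, so both South is risk-dominant. Town X's payoff there is 0.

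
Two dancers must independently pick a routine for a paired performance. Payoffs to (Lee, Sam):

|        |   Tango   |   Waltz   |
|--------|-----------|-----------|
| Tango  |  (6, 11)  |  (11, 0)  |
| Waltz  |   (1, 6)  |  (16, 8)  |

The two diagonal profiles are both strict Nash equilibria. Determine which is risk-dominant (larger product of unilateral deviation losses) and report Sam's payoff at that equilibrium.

At both Tango: Lee loses 6 − 1 = 5 by deviating; Sam loses 11 − 0 = 11. Product = 5·11 = 55.
At both Waltz: Lee loses 16 − 11 = 5 by deviating; Sam loses 8 − 6 = 2. Product = 5·2 = 10.
55 > 10, so both Tango is risk-dominant. Sam's payoff there is 11.

11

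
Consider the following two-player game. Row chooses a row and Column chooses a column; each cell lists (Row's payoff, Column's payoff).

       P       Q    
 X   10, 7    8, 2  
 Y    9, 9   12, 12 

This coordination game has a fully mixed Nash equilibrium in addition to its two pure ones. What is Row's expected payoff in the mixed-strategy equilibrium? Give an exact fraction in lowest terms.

Column mixes with probability q on P, chosen so Row is indifferent: 10q + 8(1−q) = 9q + 12(1−q) gives q = 4/5.
Row's expected payoff (from either row, since indifferent) is 10·4/5 + 8·1/5 = 48/5.

48/5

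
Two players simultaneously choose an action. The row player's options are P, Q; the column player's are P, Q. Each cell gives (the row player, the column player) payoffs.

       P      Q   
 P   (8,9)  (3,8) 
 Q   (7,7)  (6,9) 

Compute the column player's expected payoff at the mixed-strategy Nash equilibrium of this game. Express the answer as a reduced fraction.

The row player mixes with probability p on P, chosen so the column player is indifferent: 9p + 7(1−p) = 8p + 9(1−p) gives p = 2/3.
The column player's expected payoff is 9·2/3 + 7·1/3 = 25/3.

25/3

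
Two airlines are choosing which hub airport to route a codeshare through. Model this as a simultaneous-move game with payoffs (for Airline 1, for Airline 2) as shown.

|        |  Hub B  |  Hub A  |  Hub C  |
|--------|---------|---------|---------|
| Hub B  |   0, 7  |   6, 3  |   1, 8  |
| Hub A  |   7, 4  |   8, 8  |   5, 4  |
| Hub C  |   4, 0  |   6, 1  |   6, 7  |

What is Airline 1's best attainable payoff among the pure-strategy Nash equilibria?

8

Both Hub A is a pure NE (Airline 1: 8 ≥ 6; Airline 2: 8 ≥ 4). Airline 1 gets 8.
Both Hub C is a pure NE (Airline 1: 6 ≥ 5; Airline 2: 7 ≥ 1). Airline 1 gets 6.
Every other cell has a profitable deviation for at least one player. Highest of {8, 6} is 8.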